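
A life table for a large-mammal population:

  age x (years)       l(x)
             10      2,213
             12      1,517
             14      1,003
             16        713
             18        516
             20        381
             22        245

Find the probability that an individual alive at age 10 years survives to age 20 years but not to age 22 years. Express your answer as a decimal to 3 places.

This is the probability of reaching 20 but not 22, conditional on being alive at 10: (l(20) − l(22)) / l(10).
= (381 − 245) / 2,213 = 136 / 2,213 = 0.061455.

0.061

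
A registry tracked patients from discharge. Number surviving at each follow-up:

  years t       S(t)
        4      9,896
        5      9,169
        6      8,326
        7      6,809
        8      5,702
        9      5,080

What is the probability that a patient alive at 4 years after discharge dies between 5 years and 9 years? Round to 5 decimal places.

This is the probability of reaching 5 but not 9, conditional on being alive at 4: (S(5) − S(9)) / S(4).
= (9,169 − 5,080) / 9,896 = 4,089 / 9,896 = 0.413197.

0.41320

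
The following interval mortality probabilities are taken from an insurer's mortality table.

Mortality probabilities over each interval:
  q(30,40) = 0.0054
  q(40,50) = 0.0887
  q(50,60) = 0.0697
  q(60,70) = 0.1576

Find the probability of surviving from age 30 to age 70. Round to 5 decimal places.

Chaining the interval survival probabilities: (1 − 0.0054) × (1 − 0.0887) × (1 − 0.0697) × (1 − 0.1576).
= 0.9946 × 0.9113 × 0.9303 × 0.8424 = 0.710315.

0.71032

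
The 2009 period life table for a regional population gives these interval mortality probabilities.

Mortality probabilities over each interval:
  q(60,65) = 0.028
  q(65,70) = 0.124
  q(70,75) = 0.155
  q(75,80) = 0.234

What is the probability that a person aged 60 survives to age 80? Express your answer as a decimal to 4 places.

0.5511

The overall survival probability is (1 − 0.028) × (1 − 0.124) × (1 − 0.155) × (1 − 0.234).
= 0.972 × 0.876 × 0.845 × 0.766 = 0.551132.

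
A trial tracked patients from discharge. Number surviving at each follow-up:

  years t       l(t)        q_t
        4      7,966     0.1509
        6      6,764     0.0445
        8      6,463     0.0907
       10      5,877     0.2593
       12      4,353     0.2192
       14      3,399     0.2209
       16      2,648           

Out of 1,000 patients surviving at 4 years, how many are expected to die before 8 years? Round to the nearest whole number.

189

The relevant probability is 1 − 6,463/7,966 = 0.188677.
Expected number = 1,000 × 0.188677 = 189.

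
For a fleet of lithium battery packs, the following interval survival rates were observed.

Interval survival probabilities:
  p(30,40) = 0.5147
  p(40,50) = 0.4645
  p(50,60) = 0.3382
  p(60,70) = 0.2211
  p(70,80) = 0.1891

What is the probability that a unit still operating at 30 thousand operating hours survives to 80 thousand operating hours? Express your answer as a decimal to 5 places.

The overall survival probability is 0.5147 × 0.4645 × 0.3382 × 0.2211 × 0.1891.
= 0.003381.

0.00338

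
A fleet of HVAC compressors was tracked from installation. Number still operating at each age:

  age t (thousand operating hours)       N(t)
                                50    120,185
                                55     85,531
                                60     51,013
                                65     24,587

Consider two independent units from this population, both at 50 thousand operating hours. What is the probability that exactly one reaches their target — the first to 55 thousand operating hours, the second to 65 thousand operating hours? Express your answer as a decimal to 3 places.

0.625

p₁ = N(55)/N(50) = 85,531/120,185 = 0.711661; p₂ = N(65)/N(50) = 24,587/120,185 = 0.204576.
P(exactly one) = p₁(1−p₂) + (1−p₁)p₂ = 0.566072 + 0.058987 = 0.625059.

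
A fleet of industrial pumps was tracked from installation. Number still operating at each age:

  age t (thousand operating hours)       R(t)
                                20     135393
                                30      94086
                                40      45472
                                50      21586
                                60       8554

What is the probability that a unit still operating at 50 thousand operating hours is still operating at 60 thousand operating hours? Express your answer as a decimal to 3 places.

0.396

The conditional survival probability is R(60)/R(50) = 8554/21586 = 0.396275.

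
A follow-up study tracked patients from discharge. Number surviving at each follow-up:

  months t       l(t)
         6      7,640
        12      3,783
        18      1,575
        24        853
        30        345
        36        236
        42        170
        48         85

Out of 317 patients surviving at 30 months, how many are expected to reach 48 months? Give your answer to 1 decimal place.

The relevant probability is 85/345 = 0.246377.
Expected number = 317 × 0.246377 = 78.1.

78.1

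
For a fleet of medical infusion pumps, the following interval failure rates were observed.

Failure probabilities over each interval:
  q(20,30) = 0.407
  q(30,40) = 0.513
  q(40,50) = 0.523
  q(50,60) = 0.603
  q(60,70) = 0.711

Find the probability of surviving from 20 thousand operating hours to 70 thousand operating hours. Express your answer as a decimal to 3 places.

Chaining the interval survival probabilities: (1 − 0.407) × (1 − 0.513) × (1 − 0.523) × (1 − 0.603) × (1 − 0.711).
= 0.593 × 0.487 × 0.477 × 0.397 × 0.289 = 0.015805.

0.016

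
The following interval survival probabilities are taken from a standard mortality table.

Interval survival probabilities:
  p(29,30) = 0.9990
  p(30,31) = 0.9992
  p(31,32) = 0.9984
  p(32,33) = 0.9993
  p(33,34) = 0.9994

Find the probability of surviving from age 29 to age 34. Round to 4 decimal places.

0.9953

Survival from 29 to 34 is the product of surviving each interval: 0.9990 × 0.9992 × 0.9984 × 0.9993 × 0.9994.
= 0.995309.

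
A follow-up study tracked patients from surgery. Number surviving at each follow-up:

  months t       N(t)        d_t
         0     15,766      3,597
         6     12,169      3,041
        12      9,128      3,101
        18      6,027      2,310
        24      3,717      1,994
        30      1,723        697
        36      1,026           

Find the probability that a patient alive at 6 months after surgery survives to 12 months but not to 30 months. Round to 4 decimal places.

0.6085

This is the probability of reaching 12 but not 30, conditional on being alive at 6: (N(12) − N(30)) / N(6).
= (9,128 − 1,723) / 12,169 = 7,405 / 12,169 = 0.608513.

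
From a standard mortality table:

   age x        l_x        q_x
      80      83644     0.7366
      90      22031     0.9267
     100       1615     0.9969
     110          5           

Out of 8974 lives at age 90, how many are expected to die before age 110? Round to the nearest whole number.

8972

The relevant probability is 1 − 5/22031 = 0.999773.
Expected number = 8974 × 0.999773 = 8972.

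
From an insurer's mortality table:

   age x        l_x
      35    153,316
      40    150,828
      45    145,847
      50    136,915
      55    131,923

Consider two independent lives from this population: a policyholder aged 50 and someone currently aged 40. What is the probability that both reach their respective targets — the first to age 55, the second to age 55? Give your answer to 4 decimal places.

0.8428

p₁ = l_55/l_50 = 131,923/136,915 = 0.963539; p₂ = l_55/l_40 = 131,923/150,828 = 0.874659.
P(both) = p₁ × p₂ = 0.963539 × 0.874659 = 0.842768.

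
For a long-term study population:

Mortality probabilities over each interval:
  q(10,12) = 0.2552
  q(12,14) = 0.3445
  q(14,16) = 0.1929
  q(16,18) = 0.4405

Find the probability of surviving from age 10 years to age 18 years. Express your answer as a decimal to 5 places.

P(survive 10→18) = (1 − 0.2552) × (1 − 0.3445) × (1 − 0.1929) × (1 − 0.4405).
= 0.7448 × 0.6555 × 0.8071 × 0.5595 = 0.220465.

0.22047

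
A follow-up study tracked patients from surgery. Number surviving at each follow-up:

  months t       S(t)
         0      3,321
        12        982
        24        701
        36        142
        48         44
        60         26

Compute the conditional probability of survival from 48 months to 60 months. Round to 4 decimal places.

The conditional survival probability is S(60)/S(48) = 26/44 = 0.590909.

0.5909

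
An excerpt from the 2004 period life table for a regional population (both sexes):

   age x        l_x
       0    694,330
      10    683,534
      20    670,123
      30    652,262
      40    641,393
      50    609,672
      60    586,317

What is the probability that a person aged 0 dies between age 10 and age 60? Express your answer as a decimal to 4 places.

We want 10|50q0 = (l_10 − l_60)/l_0.
This is the probability of reaching 10 but not 60, conditional on being alive at 0: (l_10 − l_60) / l_0.
= (683,534 − 586,317) / 694,330 = 97,217 / 694,330 = 0.140016.

0.1400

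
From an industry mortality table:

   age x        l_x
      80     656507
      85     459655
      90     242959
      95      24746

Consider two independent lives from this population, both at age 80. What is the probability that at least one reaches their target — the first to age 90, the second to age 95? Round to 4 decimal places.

p₁ = l_90/l_80 = 242959/656507 = 0.370078; p₂ = l_95/l_80 = 24746/656507 = 0.037693.
P(at least one) = 1 − (1−p₁)(1−p₂) = 1 − 0.629922 × 0.962307 = 0.393822.

0.3938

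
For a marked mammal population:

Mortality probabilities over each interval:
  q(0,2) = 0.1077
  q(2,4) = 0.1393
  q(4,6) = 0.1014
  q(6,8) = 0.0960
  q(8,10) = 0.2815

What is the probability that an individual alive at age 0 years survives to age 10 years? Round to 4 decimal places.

The overall survival probability is (1 − 0.1077) × (1 − 0.1393) × (1 − 0.1014) × (1 − 0.0960) × (1 − 0.2815).
= 0.8923 × 0.8607 × 0.8986 × 0.9040 × 0.7185 = 0.448254.

0.4483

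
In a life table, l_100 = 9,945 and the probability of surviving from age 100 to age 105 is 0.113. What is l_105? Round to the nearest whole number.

1124

l_105 = l_100 × p = 9,945 × 0.113 = 1124.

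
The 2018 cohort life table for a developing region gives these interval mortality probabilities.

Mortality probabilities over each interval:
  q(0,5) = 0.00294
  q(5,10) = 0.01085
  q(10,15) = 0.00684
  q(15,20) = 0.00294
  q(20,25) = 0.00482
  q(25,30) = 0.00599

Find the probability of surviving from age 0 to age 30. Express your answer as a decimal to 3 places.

P(survive 0→30) = (1 − 0.00294) × (1 − 0.01085) × (1 − 0.00684) × (1 − 0.00294) × (1 − 0.00482) × (1 − 0.00599).
= 0.99706 × 0.98915 × 0.99316 × 0.99706 × 0.99518 × 0.99401 = 0.966087.

0.966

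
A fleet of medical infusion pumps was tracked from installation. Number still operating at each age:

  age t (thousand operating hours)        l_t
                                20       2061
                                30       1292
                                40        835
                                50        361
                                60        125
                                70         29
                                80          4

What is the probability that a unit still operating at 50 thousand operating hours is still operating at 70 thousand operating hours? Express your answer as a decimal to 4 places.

The conditional survival probability is l_70/l_50 = 29/361 = 0.080332.

0.0803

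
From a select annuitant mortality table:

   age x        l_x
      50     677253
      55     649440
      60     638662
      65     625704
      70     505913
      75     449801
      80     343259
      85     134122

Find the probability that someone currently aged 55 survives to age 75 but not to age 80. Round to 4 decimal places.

We want 20|5q55 = (l_75 − l_80)/l_55.
This is the probability of reaching 75 but not 80, conditional on being alive at 55: (l_75 − l_80) / l_55.
= (449801 − 343259) / 649440 = 106542 / 649440 = 0.164052.

0.1641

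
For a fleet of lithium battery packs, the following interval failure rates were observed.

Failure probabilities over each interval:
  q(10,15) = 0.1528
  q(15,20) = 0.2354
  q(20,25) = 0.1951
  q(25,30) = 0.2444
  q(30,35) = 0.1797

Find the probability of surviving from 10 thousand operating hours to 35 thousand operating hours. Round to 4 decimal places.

The overall survival probability is (1 − 0.1528) × (1 − 0.2354) × (1 − 0.1951) × (1 − 0.2444) × (1 − 0.1797).
= 0.8472 × 0.7646 × 0.8049 × 0.7556 × 0.8203 = 0.323167.

0.3232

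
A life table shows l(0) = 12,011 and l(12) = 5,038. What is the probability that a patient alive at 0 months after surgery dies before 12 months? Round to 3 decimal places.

P(die before 12 | alive at 0) = 1 − l(12)/l(0) = 1 − 5,038/12,011 = (6,973)/12,011 = 0.580551.

0.581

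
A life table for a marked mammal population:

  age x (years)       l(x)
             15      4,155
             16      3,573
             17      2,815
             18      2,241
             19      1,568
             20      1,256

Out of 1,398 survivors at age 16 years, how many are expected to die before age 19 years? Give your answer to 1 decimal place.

The relevant probability is 1 − 1,568/3,573 = 0.561153.
Expected number = 1,398 × 0.561153 = 784.5.

784.5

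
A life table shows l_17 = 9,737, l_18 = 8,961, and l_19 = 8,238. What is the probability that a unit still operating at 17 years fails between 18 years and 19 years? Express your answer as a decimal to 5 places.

0.07425

This is the probability of reaching 18 but not 19, conditional on being operational at 17: (l_18 − l_19) / l_17.
= (8,961 − 8,238) / 9,737 = 723 / 9,737 = 0.074253.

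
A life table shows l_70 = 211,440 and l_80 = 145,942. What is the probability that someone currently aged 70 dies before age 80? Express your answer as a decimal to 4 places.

0.3098

P(die before 80 | alive at 70) = 1 − l_80/l_70 = 1 − 145,942/211,440 = (65,498)/211,440 = 0.309771.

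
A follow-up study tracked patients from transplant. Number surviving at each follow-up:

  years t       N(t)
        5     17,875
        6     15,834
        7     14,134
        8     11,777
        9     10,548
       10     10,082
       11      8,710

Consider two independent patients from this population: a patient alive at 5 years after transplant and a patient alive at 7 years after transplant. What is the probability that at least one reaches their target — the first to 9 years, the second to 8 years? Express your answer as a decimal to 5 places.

p₁ = N(9)/N(5) = 10,548/17,875 = 0.590098; p₂ = N(8)/N(7) = 11,777/14,134 = 0.833239.
P(at least one) = 1 − (1−p₁)(1−p₂) = 1 − 0.409902 × 0.166761 = 0.931644.

0.93164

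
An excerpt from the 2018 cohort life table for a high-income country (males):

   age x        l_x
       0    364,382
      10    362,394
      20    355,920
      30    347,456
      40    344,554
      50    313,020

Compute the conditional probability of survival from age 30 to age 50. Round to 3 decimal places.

We want 20p30 = l_50/l_30.
The conditional survival probability is l_50/l_30 = 313,020/347,456 = 0.900891.

0.901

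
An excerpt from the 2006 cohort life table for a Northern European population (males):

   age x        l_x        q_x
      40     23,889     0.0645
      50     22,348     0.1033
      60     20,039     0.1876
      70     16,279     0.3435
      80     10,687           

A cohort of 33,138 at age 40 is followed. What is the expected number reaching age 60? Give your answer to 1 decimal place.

The relevant probability is 20,039/23,889 = 0.838838.
Expected number = 33,138 × 0.838838 = 27797.4.

27797.4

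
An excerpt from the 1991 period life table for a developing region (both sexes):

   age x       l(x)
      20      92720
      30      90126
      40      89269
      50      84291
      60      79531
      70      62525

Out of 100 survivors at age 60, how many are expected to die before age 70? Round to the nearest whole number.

21

The relevant probability is 1 − 62525/79531 = 0.213829.
Expected number = 100 × 0.213829 = 21.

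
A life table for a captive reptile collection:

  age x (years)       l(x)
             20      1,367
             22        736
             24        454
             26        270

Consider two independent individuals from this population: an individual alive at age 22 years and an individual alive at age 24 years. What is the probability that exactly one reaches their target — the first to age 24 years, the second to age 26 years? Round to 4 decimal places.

0.4779

p₁ = l(24)/l(22) = 454/736 = 0.616848; p₂ = l(26)/l(24) = 270/454 = 0.594714.
P(exactly one) = p₁(1−p₂) + (1−p₁)p₂ = 0.250000 + 0.227866 = 0.477866.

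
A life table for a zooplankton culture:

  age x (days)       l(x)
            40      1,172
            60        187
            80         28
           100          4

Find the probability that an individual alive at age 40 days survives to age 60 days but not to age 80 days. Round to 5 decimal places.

0.13567

This is the probability of reaching 60 but not 80, conditional on being alive at 40: (l(60) − l(80)) / l(40).
= (187 − 28) / 1,172 = 159 / 1,172 = 0.135666.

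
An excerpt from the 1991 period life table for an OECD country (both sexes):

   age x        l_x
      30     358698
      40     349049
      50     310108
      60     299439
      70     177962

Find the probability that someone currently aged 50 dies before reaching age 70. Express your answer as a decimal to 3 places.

P(die before 70 | alive at 50) = 1 − l_70/l_50 = 1 − 177962/310108 = (132146)/310108 = 0.426129.

0.426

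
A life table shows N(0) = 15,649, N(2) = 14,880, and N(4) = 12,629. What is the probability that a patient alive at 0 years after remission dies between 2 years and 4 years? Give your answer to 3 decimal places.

This is the probability of reaching 2 but not 4, conditional on being alive at 0: (N(2) − N(4)) / N(0).
= (14,880 − 12,629) / 15,649 = 2,251 / 15,649 = 0.143843.

0.144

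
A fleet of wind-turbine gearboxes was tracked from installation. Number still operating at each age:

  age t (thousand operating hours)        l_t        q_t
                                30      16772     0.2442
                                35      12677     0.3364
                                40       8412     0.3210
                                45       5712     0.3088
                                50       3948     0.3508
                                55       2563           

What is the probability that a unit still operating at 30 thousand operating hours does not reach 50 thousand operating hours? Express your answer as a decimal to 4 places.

0.7646

P(fail before 50 | operational at 30) = 1 − l_50/l_30 = 1 − 3948/16772 = (12824)/16772 = 0.764608.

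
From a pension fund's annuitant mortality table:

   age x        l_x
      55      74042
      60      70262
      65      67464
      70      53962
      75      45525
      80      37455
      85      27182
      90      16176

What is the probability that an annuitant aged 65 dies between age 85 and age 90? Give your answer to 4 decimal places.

0.1631

We want 20|5q65 = (l_85 − l_90)/l_65.
This is the probability of reaching 85 but not 90, conditional on being alive at 65: (l_85 − l_90) / l_65.
= (27182 − 16176) / 67464 = 11006 / 67464 = 0.163139.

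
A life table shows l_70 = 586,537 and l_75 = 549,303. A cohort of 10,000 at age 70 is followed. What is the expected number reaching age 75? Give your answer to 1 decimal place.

The relevant probability is 549,303/586,537 = 0.936519.
Expected number = 10,000 × 0.936519 = 9365.2.

9365.2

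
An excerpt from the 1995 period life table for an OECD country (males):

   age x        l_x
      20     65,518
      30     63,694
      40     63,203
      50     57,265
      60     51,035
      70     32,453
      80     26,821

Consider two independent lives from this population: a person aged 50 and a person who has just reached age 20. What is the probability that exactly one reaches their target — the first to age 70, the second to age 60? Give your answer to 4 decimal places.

p₁ = l_70/l_50 = 32,453/57,265 = 0.566716; p₂ = l_60/l_20 = 51,035/65,518 = 0.778946.
P(exactly one) = p₁(1−p₂) + (1−p₁)p₂ = 0.125275 + 0.337505 = 0.462780.

0.4628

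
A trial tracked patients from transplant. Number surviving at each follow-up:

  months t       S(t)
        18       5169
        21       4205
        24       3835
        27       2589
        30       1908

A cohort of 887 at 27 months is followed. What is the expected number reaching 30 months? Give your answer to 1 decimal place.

653.7

The relevant probability is 1908/2589 = 0.736964.
Expected number = 887 × 0.736964 = 653.7.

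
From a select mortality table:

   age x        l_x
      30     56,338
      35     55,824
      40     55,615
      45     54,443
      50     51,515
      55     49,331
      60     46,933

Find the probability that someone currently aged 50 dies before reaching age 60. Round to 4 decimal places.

P(die before 60 | alive at 50) = 1 − l_60/l_50 = 1 − 46,933/51,515 = (4,582)/51,515 = 0.088945.

0.0889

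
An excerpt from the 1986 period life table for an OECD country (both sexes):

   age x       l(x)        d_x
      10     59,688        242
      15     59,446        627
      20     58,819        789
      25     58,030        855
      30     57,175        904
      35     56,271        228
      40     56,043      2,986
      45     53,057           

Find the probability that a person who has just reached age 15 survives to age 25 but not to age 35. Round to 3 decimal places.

This is the probability of reaching 25 but not 35, conditional on being alive at 15: (l(25) − l(35)) / l(15).
= (58,030 − 56,271) / 59,446 = 1,759 / 59,446 = 0.029590.

0.030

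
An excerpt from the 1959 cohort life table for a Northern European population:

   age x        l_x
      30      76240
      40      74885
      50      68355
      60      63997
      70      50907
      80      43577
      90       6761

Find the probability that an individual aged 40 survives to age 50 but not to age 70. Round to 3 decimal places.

This is the probability of reaching 50 but not 70, conditional on being alive at 40: (l_50 − l_70) / l_40.
= (68355 − 50907) / 74885 = 17448 / 74885 = 0.232997.

0.233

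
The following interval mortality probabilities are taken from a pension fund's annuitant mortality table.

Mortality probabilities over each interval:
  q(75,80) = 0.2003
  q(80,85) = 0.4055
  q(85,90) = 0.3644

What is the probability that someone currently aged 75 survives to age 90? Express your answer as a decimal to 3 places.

0.302

Chaining the interval survival probabilities: (1 − 0.2003) × (1 − 0.4055) × (1 − 0.3644).
= 0.7997 × 0.5945 × 0.6356 = 0.302178.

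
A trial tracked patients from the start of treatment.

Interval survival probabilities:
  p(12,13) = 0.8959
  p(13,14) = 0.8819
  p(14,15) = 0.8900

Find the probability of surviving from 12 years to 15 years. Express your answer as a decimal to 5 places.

The overall survival probability is 0.8959 × 0.8819 × 0.8900.
= 0.703184.

0.70318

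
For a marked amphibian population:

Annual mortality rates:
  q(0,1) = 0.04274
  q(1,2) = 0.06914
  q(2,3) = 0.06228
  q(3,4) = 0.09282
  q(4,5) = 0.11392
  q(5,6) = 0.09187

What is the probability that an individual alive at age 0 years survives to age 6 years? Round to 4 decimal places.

0.6100

P(survive 0→6) = (1 − 0.04274) × (1 − 0.06914) × (1 − 0.06228) × (1 − 0.09282) × (1 − 0.11392) × (1 − 0.09187).
= 0.95726 × 0.93086 × 0.93772 × 0.90718 × 0.88608 × 0.90813 = 0.609961.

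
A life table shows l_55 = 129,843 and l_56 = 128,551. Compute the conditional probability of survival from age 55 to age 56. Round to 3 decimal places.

We want 1p55 = l_56/l_55.
The conditional survival probability is l_56/l_55 = 128,551/129,843 = 0.990050.

0.990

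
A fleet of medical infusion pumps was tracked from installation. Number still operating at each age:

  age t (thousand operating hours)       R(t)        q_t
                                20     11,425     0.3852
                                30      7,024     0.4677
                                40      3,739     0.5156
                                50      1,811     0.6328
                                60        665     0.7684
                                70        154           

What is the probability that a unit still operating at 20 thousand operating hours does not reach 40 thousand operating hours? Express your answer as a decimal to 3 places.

0.673

P(fail before 40 | operational at 20) = 1 − R(40)/R(20) = 1 − 3,739/11,425 = (7,686)/11,425 = 0.672735.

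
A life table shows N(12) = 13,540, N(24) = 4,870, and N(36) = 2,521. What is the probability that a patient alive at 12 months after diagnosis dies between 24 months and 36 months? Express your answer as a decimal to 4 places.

This is the probability of reaching 24 but not 36, conditional on being alive at 12: (N(24) − N(36)) / N(12).
= (4,870 − 2,521) / 13,540 = 2,349 / 13,540 = 0.173486.

0.1735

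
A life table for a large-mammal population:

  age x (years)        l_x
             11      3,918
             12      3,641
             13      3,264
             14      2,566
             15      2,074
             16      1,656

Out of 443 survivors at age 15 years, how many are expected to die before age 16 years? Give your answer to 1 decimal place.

89.3

The relevant probability is 1 − 1,656/2,074 = 0.201543.
Expected number = 443 × 0.201543 = 89.3.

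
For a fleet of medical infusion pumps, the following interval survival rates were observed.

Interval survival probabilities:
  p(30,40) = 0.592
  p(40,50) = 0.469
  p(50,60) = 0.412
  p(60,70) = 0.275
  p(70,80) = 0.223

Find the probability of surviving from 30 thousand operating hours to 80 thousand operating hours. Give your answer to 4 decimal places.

Chaining the interval survival probabilities: 0.592 × 0.469 × 0.412 × 0.275 × 0.223.
= 0.007015.

0.0070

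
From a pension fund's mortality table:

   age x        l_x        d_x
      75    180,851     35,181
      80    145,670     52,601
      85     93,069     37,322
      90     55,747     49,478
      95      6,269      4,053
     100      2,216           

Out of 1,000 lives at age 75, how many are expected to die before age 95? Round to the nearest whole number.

The relevant probability is 1 − 6,269/180,851 = 0.965336.
Expected number = 1,000 × 0.965336 = 965.

965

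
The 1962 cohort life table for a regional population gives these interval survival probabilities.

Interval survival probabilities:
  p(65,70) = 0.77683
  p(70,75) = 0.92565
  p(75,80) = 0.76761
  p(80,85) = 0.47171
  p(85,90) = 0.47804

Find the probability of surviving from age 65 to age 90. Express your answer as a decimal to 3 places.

0.124

Chaining the interval survival probabilities: 0.77683 × 0.92565 × 0.76761 × 0.47171 × 0.47804.
= 0.124467.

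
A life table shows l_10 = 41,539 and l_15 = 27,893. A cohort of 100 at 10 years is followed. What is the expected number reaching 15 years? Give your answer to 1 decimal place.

The relevant probability is 27,893/41,539 = 0.671489.
Expected number = 100 × 0.671489 = 67.1.

67.1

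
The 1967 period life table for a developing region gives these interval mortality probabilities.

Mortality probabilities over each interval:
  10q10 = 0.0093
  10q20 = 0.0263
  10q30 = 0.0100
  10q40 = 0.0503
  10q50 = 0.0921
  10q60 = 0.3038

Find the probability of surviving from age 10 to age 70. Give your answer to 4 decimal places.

0.5733

Chaining the interval survival probabilities: (1 − 0.0093) × (1 − 0.0263) × (1 − 0.0100) × (1 − 0.0503) × (1 − 0.0921) × (1 − 0.3038).
= 0.9907 × 0.9737 × 0.9900 × 0.9497 × 0.9079 × 0.6962 = 0.573272.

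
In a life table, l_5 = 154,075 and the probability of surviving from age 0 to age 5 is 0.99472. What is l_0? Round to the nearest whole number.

154893

l_0 = l_5 / p = 154,075 / 0.99472 = 154893.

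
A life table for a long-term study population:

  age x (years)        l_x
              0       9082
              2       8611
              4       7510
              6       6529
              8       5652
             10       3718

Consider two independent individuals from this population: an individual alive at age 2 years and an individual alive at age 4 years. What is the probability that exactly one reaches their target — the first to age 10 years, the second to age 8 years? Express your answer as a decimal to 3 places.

p₁ = l_10/l_2 = 3718/8611 = 0.431773; p₂ = l_8/l_4 = 5652/7510 = 0.752597.
P(exactly one) = p₁(1−p₂) + (1−p₁)p₂ = 0.106822 + 0.427646 = 0.534468.

0.534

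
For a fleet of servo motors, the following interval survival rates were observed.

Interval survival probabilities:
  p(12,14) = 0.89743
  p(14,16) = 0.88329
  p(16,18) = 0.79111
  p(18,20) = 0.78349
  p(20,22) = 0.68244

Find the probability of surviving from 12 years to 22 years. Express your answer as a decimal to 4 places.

P(survive 12→22) = 0.89743 × 0.88329 × 0.79111 × 0.78349 × 0.68244.
= 0.335304.

0.3353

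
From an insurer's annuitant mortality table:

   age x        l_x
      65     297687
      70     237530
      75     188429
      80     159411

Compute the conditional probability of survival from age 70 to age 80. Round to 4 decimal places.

0.6711

The conditional survival probability is l_80/l_70 = 159411/237530 = 0.671119.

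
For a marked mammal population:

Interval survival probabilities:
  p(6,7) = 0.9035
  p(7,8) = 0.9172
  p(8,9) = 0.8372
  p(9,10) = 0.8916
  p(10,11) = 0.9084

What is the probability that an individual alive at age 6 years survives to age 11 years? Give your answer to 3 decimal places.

0.562

P(survive 6→11) = 0.9035 × 0.9172 × 0.8372 × 0.8916 × 0.9084.
= 0.561912.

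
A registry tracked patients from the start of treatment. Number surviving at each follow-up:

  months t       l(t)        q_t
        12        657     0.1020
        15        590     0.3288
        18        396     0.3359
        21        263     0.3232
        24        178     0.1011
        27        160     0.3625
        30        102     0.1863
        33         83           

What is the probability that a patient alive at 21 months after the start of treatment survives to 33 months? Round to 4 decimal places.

0.3156

The conditional survival probability is l(33)/l(21) = 83/263 = 0.315589.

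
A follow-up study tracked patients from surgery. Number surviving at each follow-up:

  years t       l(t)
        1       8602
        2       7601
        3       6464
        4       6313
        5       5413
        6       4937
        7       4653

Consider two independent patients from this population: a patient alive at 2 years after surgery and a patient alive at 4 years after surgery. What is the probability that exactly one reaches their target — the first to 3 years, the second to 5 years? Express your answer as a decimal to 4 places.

0.2495

p₁ = l(3)/l(2) = 6464/7601 = 0.850414; p₂ = l(5)/l(4) = 5413/6313 = 0.857437.
P(exactly one) = p₁(1−p₂) + (1−p₁)p₂ = 0.121238 + 0.128261 = 0.249498.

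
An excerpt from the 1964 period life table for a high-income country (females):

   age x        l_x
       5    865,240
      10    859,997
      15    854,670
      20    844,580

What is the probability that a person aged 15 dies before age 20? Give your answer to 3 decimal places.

P(die before 20 | alive at 15) = 1 − l_20/l_15 = 1 − 844,580/854,670 = (10,090)/854,670 = 0.011806.

0.012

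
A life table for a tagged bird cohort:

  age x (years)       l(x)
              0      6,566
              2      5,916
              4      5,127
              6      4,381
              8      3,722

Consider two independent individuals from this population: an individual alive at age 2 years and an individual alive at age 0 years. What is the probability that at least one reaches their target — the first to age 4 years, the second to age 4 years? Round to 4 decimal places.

p₁ = l(4)/l(2) = 5,127/5,916 = 0.866633; p₂ = l(4)/l(0) = 5,127/6,566 = 0.780841.
P(at least one) = 1 − (1−p₁)(1−p₂) = 1 − 0.133367 × 0.219159 = 0.970771.

0.9708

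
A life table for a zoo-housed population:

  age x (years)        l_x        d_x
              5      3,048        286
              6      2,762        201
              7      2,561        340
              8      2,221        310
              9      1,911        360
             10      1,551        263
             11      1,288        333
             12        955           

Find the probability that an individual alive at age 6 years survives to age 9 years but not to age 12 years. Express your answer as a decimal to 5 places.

This is the probability of reaching 9 but not 12, conditional on being alive at 6: (l_9 − l_12) / l_6.
= (1,911 − 955) / 2,762 = 956 / 2,762 = 0.346126.

0.34613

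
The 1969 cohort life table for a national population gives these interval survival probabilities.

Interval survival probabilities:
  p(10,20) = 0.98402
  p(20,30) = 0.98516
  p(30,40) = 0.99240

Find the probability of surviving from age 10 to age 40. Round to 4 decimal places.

P(survive 10→40) = 0.98402 × 0.98516 × 0.99240.
= 0.962050.

0.9620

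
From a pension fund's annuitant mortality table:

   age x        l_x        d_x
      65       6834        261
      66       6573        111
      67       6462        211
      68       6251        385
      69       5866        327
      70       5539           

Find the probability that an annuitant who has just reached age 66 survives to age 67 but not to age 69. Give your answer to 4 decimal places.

We want 1|2q66 = (l_67 − l_69)/l_66.
This is the probability of reaching 67 but not 69, conditional on being alive at 66: (l_67 − l_69) / l_66.
= (6462 − 5866) / 6573 = 596 / 6573 = 0.090674.

0.0907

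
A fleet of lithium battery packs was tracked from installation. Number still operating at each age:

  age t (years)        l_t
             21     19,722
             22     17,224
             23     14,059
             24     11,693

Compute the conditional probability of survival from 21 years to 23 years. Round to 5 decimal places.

0.71286

The conditional survival probability is l_23/l_21 = 14,059/19,722 = 0.712859.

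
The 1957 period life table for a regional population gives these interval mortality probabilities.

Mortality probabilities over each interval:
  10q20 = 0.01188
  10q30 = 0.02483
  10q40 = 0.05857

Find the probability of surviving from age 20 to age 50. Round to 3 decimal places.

30p20 = (1 − 0.01188) × (1 − 0.02483) × (1 − 0.05857).
= 0.98812 × 0.97517 × 0.94143 = 0.907148.

0.907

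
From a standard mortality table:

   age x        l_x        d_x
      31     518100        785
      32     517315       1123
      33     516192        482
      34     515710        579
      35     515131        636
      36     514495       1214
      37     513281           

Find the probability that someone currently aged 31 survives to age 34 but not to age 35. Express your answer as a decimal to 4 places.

0.0011

This is the probability of reaching 34 but not 35, conditional on being alive at 31: (l_34 − l_35) / l_31.
= (515710 − 515131) / 518100 = 579 / 518100 = 0.001118.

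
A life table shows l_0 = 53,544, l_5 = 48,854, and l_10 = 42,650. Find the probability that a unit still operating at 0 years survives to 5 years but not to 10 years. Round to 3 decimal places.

This is the probability of reaching 5 but not 10, conditional on being operational at 0: (l_5 − l_10) / l_0.
= (48,854 − 42,650) / 53,544 = 6,204 / 53,544 = 0.115867.

0.116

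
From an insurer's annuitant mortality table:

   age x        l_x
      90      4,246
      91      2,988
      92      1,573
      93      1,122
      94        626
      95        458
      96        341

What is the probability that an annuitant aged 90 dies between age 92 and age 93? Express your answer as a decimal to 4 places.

We want 2|1q90 = (l_92 − l_93)/l_90.
This is the probability of reaching 92 but not 93, conditional on being alive at 90: (l_92 − l_93) / l_90.
= (1,573 − 1,122) / 4,246 = 451 / 4,246 = 0.106218.

0.1062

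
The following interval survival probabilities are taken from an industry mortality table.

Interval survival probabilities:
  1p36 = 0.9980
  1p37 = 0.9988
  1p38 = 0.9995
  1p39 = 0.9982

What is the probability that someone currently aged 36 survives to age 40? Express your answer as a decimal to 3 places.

The overall survival probability is 0.9980 × 0.9988 × 0.9995 × 0.9982.
= 0.994511.

0.995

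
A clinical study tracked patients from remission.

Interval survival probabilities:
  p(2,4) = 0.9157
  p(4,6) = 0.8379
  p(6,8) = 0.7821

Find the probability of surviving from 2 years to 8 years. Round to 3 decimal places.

The overall survival probability is 0.9157 × 0.8379 × 0.7821.
= 0.600078.

0.600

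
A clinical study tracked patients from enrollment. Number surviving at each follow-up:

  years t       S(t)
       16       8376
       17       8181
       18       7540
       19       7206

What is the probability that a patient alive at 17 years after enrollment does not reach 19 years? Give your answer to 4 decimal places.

0.1192

P(die before 19 | alive at 17) = 1 − S(19)/S(17) = 1 − 7206/8181 = (975)/8181 = 0.119179.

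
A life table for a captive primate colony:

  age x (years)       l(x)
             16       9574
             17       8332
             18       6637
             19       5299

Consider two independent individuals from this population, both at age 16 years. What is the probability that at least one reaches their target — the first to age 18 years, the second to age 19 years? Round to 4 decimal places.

p₁ = l(18)/l(16) = 6637/9574 = 0.693232; p₂ = l(19)/l(16) = 5299/9574 = 0.553478.
P(at least one) = 1 − (1−p₁)(1−p₂) = 1 − 0.306768 × 0.446522 = 0.863021.

0.8630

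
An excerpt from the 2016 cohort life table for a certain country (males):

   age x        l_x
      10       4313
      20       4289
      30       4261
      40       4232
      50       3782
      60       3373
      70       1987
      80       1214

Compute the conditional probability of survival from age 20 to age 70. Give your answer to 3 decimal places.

We want 50p20 = l_70/l_20.
The conditional survival probability is l_70/l_20 = 1987/4289 = 0.463278.

0.463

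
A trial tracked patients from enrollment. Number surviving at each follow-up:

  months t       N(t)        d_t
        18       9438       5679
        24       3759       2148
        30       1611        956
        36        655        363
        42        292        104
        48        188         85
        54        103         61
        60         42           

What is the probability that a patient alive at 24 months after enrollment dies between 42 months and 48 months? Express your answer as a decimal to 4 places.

This is the probability of reaching 42 but not 48, conditional on being alive at 24: (N(42) − N(48)) / N(24).
= (292 − 188) / 3759 = 104 / 3759 = 0.027667.

0.0277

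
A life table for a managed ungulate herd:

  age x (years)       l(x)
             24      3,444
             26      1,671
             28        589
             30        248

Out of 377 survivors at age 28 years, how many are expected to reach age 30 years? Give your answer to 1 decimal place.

158.7

The relevant probability is 248/589 = 0.421053.
Expected number = 377 × 0.421053 = 158.7.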